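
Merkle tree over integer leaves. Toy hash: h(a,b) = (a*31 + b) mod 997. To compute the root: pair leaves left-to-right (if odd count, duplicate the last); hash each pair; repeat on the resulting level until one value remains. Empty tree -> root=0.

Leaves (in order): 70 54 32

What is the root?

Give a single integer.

L0: [70, 54, 32]
L1: h(70,54)=(70*31+54)%997=230 h(32,32)=(32*31+32)%997=27 -> [230, 27]
L2: h(230,27)=(230*31+27)%997=178 -> [178]

Answer: 178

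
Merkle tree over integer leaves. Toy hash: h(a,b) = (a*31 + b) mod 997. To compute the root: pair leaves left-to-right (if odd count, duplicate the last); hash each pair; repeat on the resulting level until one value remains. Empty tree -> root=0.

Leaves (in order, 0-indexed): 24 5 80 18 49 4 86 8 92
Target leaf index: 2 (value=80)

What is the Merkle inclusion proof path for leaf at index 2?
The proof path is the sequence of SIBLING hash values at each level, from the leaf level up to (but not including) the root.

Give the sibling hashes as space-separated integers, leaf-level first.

L0 (leaves): [24, 5, 80, 18, 49, 4, 86, 8, 92], target index=2
L1: h(24,5)=(24*31+5)%997=749 [pair 0] h(80,18)=(80*31+18)%997=504 [pair 1] h(49,4)=(49*31+4)%997=526 [pair 2] h(86,8)=(86*31+8)%997=680 [pair 3] h(92,92)=(92*31+92)%997=950 [pair 4] -> [749, 504, 526, 680, 950]
  Sibling for proof at L0: 18
L2: h(749,504)=(749*31+504)%997=792 [pair 0] h(526,680)=(526*31+680)%997=37 [pair 1] h(950,950)=(950*31+950)%997=490 [pair 2] -> [792, 37, 490]
  Sibling for proof at L1: 749
L3: h(792,37)=(792*31+37)%997=661 [pair 0] h(490,490)=(490*31+490)%997=725 [pair 1] -> [661, 725]
  Sibling for proof at L2: 37
L4: h(661,725)=(661*31+725)%997=279 [pair 0] -> [279]
  Sibling for proof at L3: 725
Root: 279
Proof path (sibling hashes from leaf to root): [18, 749, 37, 725]

Answer: 18 749 37 725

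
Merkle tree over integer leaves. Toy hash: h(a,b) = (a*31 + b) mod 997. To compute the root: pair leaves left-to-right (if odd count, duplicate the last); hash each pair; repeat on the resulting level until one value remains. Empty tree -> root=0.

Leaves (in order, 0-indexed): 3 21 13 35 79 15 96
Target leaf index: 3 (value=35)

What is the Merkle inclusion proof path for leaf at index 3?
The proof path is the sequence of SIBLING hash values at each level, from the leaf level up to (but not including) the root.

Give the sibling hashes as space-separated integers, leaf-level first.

L0 (leaves): [3, 21, 13, 35, 79, 15, 96], target index=3
L1: h(3,21)=(3*31+21)%997=114 [pair 0] h(13,35)=(13*31+35)%997=438 [pair 1] h(79,15)=(79*31+15)%997=470 [pair 2] h(96,96)=(96*31+96)%997=81 [pair 3] -> [114, 438, 470, 81]
  Sibling for proof at L0: 13
L2: h(114,438)=(114*31+438)%997=981 [pair 0] h(470,81)=(470*31+81)%997=693 [pair 1] -> [981, 693]
  Sibling for proof at L1: 114
L3: h(981,693)=(981*31+693)%997=197 [pair 0] -> [197]
  Sibling for proof at L2: 693
Root: 197
Proof path (sibling hashes from leaf to root): [13, 114, 693]

Answer: 13 114 693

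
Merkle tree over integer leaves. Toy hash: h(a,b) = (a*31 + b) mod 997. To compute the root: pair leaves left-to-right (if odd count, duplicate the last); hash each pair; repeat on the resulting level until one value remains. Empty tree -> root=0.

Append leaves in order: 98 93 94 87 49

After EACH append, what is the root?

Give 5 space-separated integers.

After append 98 (leaves=[98]):
  L0: [98]
  root=98
After append 93 (leaves=[98, 93]):
  L0: [98, 93]
  L1: h(98,93)=(98*31+93)%997=140 -> [140]
  root=140
After append 94 (leaves=[98, 93, 94]):
  L0: [98, 93, 94]
  L1: h(98,93)=(98*31+93)%997=140 h(94,94)=(94*31+94)%997=17 -> [140, 17]
  L2: h(140,17)=(140*31+17)%997=369 -> [369]
  root=369
After append 87 (leaves=[98, 93, 94, 87]):
  L0: [98, 93, 94, 87]
  L1: h(98,93)=(98*31+93)%997=140 h(94,87)=(94*31+87)%997=10 -> [140, 10]
  L2: h(140,10)=(140*31+10)%997=362 -> [362]
  root=362
After append 49 (leaves=[98, 93, 94, 87, 49]):
  L0: [98, 93, 94, 87, 49]
  L1: h(98,93)=(98*31+93)%997=140 h(94,87)=(94*31+87)%997=10 h(49,49)=(49*31+49)%997=571 -> [140, 10, 571]
  L2: h(140,10)=(140*31+10)%997=362 h(571,571)=(571*31+571)%997=326 -> [362, 326]
  L3: h(362,326)=(362*31+326)%997=581 -> [581]
  root=581

Answer: 98 140 369 362 581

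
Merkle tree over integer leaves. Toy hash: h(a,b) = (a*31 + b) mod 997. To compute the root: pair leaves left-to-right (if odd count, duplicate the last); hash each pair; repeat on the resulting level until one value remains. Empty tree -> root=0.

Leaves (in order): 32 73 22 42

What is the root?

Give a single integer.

Answer: 838

Derivation:
L0: [32, 73, 22, 42]
L1: h(32,73)=(32*31+73)%997=68 h(22,42)=(22*31+42)%997=724 -> [68, 724]
L2: h(68,724)=(68*31+724)%997=838 -> [838]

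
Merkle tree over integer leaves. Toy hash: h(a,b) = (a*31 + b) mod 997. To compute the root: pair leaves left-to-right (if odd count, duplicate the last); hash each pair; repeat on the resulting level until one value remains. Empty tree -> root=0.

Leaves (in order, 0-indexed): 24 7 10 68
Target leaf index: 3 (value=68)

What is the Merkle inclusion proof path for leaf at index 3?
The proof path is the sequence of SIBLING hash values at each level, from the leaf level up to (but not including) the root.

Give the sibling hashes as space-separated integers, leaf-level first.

Answer: 10 751

Derivation:
L0 (leaves): [24, 7, 10, 68], target index=3
L1: h(24,7)=(24*31+7)%997=751 [pair 0] h(10,68)=(10*31+68)%997=378 [pair 1] -> [751, 378]
  Sibling for proof at L0: 10
L2: h(751,378)=(751*31+378)%997=728 [pair 0] -> [728]
  Sibling for proof at L1: 751
Root: 728
Proof path (sibling hashes from leaf to root): [10, 751]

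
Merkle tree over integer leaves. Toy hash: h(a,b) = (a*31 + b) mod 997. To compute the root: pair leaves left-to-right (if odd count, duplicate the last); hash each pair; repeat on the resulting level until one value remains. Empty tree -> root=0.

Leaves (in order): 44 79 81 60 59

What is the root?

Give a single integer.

Answer: 433

Derivation:
L0: [44, 79, 81, 60, 59]
L1: h(44,79)=(44*31+79)%997=446 h(81,60)=(81*31+60)%997=577 h(59,59)=(59*31+59)%997=891 -> [446, 577, 891]
L2: h(446,577)=(446*31+577)%997=445 h(891,891)=(891*31+891)%997=596 -> [445, 596]
L3: h(445,596)=(445*31+596)%997=433 -> [433]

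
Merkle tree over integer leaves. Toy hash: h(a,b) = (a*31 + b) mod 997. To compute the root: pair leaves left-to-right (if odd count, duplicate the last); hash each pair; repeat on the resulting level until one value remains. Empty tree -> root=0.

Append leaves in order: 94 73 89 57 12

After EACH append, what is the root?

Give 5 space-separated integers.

After append 94 (leaves=[94]):
  L0: [94]
  root=94
After append 73 (leaves=[94, 73]):
  L0: [94, 73]
  L1: h(94,73)=(94*31+73)%997=993 -> [993]
  root=993
After append 89 (leaves=[94, 73, 89]):
  L0: [94, 73, 89]
  L1: h(94,73)=(94*31+73)%997=993 h(89,89)=(89*31+89)%997=854 -> [993, 854]
  L2: h(993,854)=(993*31+854)%997=730 -> [730]
  root=730
After append 57 (leaves=[94, 73, 89, 57]):
  L0: [94, 73, 89, 57]
  L1: h(94,73)=(94*31+73)%997=993 h(89,57)=(89*31+57)%997=822 -> [993, 822]
  L2: h(993,822)=(993*31+822)%997=698 -> [698]
  root=698
After append 12 (leaves=[94, 73, 89, 57, 12]):
  L0: [94, 73, 89, 57, 12]
  L1: h(94,73)=(94*31+73)%997=993 h(89,57)=(89*31+57)%997=822 h(12,12)=(12*31+12)%997=384 -> [993, 822, 384]
  L2: h(993,822)=(993*31+822)%997=698 h(384,384)=(384*31+384)%997=324 -> [698, 324]
  L3: h(698,324)=(698*31+324)%997=28 -> [28]
  root=28

Answer: 94 993 730 698 28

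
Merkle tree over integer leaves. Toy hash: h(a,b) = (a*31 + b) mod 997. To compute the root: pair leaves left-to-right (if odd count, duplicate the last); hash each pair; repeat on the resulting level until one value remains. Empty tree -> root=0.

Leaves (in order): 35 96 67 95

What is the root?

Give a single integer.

Answer: 897

Derivation:
L0: [35, 96, 67, 95]
L1: h(35,96)=(35*31+96)%997=184 h(67,95)=(67*31+95)%997=178 -> [184, 178]
L2: h(184,178)=(184*31+178)%997=897 -> [897]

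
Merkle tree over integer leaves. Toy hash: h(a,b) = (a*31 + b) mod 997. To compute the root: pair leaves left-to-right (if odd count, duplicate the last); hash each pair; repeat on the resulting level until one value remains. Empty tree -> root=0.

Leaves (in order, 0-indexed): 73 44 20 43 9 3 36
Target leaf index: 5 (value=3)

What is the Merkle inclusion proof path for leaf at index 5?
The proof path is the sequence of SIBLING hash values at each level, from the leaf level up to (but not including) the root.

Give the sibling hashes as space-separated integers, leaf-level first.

Answer: 9 155 396

Derivation:
L0 (leaves): [73, 44, 20, 43, 9, 3, 36], target index=5
L1: h(73,44)=(73*31+44)%997=313 [pair 0] h(20,43)=(20*31+43)%997=663 [pair 1] h(9,3)=(9*31+3)%997=282 [pair 2] h(36,36)=(36*31+36)%997=155 [pair 3] -> [313, 663, 282, 155]
  Sibling for proof at L0: 9
L2: h(313,663)=(313*31+663)%997=396 [pair 0] h(282,155)=(282*31+155)%997=921 [pair 1] -> [396, 921]
  Sibling for proof at L1: 155
L3: h(396,921)=(396*31+921)%997=236 [pair 0] -> [236]
  Sibling for proof at L2: 396
Root: 236
Proof path (sibling hashes from leaf to root): [9, 155, 396]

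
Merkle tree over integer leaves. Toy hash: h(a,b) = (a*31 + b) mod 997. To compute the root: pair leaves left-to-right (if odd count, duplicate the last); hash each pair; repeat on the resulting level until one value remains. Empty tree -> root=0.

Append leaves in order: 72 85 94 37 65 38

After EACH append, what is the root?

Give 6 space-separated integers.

Answer: 72 323 60 3 851 984

Derivation:
After append 72 (leaves=[72]):
  L0: [72]
  root=72
After append 85 (leaves=[72, 85]):
  L0: [72, 85]
  L1: h(72,85)=(72*31+85)%997=323 -> [323]
  root=323
After append 94 (leaves=[72, 85, 94]):
  L0: [72, 85, 94]
  L1: h(72,85)=(72*31+85)%997=323 h(94,94)=(94*31+94)%997=17 -> [323, 17]
  L2: h(323,17)=(323*31+17)%997=60 -> [60]
  root=60
After append 37 (leaves=[72, 85, 94, 37]):
  L0: [72, 85, 94, 37]
  L1: h(72,85)=(72*31+85)%997=323 h(94,37)=(94*31+37)%997=957 -> [323, 957]
  L2: h(323,957)=(323*31+957)%997=3 -> [3]
  root=3
After append 65 (leaves=[72, 85, 94, 37, 65]):
  L0: [72, 85, 94, 37, 65]
  L1: h(72,85)=(72*31+85)%997=323 h(94,37)=(94*31+37)%997=957 h(65,65)=(65*31+65)%997=86 -> [323, 957, 86]
  L2: h(323,957)=(323*31+957)%997=3 h(86,86)=(86*31+86)%997=758 -> [3, 758]
  L3: h(3,758)=(3*31+758)%997=851 -> [851]
  root=851
After append 38 (leaves=[72, 85, 94, 37, 65, 38]):
  L0: [72, 85, 94, 37, 65, 38]
  L1: h(72,85)=(72*31+85)%997=323 h(94,37)=(94*31+37)%997=957 h(65,38)=(65*31+38)%997=59 -> [323, 957, 59]
  L2: h(323,957)=(323*31+957)%997=3 h(59,59)=(59*31+59)%997=891 -> [3, 891]
  L3: h(3,891)=(3*31+891)%997=984 -> [984]
  root=984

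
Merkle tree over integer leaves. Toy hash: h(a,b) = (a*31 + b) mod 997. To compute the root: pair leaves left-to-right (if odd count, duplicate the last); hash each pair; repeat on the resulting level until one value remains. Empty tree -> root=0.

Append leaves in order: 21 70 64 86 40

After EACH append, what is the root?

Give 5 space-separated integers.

After append 21 (leaves=[21]):
  L0: [21]
  root=21
After append 70 (leaves=[21, 70]):
  L0: [21, 70]
  L1: h(21,70)=(21*31+70)%997=721 -> [721]
  root=721
After append 64 (leaves=[21, 70, 64]):
  L0: [21, 70, 64]
  L1: h(21,70)=(21*31+70)%997=721 h(64,64)=(64*31+64)%997=54 -> [721, 54]
  L2: h(721,54)=(721*31+54)%997=471 -> [471]
  root=471
After append 86 (leaves=[21, 70, 64, 86]):
  L0: [21, 70, 64, 86]
  L1: h(21,70)=(21*31+70)%997=721 h(64,86)=(64*31+86)%997=76 -> [721, 76]
  L2: h(721,76)=(721*31+76)%997=493 -> [493]
  root=493
After append 40 (leaves=[21, 70, 64, 86, 40]):
  L0: [21, 70, 64, 86, 40]
  L1: h(21,70)=(21*31+70)%997=721 h(64,86)=(64*31+86)%997=76 h(40,40)=(40*31+40)%997=283 -> [721, 76, 283]
  L2: h(721,76)=(721*31+76)%997=493 h(283,283)=(283*31+283)%997=83 -> [493, 83]
  L3: h(493,83)=(493*31+83)%997=411 -> [411]
  root=411

Answer: 21 721 471 493 411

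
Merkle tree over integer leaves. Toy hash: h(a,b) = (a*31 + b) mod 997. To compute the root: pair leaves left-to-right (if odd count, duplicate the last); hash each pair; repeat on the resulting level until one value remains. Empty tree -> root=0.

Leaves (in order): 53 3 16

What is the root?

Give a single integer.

Answer: 691

Derivation:
L0: [53, 3, 16]
L1: h(53,3)=(53*31+3)%997=649 h(16,16)=(16*31+16)%997=512 -> [649, 512]
L2: h(649,512)=(649*31+512)%997=691 -> [691]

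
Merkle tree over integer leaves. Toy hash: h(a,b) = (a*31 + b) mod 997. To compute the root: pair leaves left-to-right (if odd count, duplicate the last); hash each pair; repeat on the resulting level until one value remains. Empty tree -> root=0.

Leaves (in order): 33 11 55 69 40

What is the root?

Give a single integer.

L0: [33, 11, 55, 69, 40]
L1: h(33,11)=(33*31+11)%997=37 h(55,69)=(55*31+69)%997=777 h(40,40)=(40*31+40)%997=283 -> [37, 777, 283]
L2: h(37,777)=(37*31+777)%997=927 h(283,283)=(283*31+283)%997=83 -> [927, 83]
L3: h(927,83)=(927*31+83)%997=904 -> [904]

Answer: 904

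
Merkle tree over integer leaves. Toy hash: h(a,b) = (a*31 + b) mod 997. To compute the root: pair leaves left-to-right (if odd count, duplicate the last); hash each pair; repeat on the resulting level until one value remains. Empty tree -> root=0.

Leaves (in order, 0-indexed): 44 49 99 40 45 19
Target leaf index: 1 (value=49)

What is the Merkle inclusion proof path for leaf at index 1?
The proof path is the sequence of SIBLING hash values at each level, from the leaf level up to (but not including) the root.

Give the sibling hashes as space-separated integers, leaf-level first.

L0 (leaves): [44, 49, 99, 40, 45, 19], target index=1
L1: h(44,49)=(44*31+49)%997=416 [pair 0] h(99,40)=(99*31+40)%997=118 [pair 1] h(45,19)=(45*31+19)%997=417 [pair 2] -> [416, 118, 417]
  Sibling for proof at L0: 44
L2: h(416,118)=(416*31+118)%997=53 [pair 0] h(417,417)=(417*31+417)%997=383 [pair 1] -> [53, 383]
  Sibling for proof at L1: 118
L3: h(53,383)=(53*31+383)%997=32 [pair 0] -> [32]
  Sibling for proof at L2: 383
Root: 32
Proof path (sibling hashes from leaf to root): [44, 118, 383]

Answer: 44 118 383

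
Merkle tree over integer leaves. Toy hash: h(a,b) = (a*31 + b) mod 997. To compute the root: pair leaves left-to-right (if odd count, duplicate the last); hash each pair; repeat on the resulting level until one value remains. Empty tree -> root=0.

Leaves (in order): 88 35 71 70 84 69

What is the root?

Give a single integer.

Answer: 637

Derivation:
L0: [88, 35, 71, 70, 84, 69]
L1: h(88,35)=(88*31+35)%997=769 h(71,70)=(71*31+70)%997=277 h(84,69)=(84*31+69)%997=679 -> [769, 277, 679]
L2: h(769,277)=(769*31+277)%997=188 h(679,679)=(679*31+679)%997=791 -> [188, 791]
L3: h(188,791)=(188*31+791)%997=637 -> [637]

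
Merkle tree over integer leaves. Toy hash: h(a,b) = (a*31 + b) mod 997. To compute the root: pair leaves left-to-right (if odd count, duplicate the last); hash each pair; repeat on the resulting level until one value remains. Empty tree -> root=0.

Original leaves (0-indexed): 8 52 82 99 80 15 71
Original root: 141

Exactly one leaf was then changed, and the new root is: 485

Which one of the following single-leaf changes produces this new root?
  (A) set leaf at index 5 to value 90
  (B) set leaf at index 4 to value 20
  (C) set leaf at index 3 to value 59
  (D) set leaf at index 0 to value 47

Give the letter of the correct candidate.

Original leaves: [8, 52, 82, 99, 80, 15, 71]
Target new root: 485
Try each candidate change and compute the resulting root:
Candidate A: set leaf[5] = 90 -> leaves = [8, 52, 82, 99, 80, 90, 71]
  L0: [8, 52, 82, 99, 80, 90, 71]
  L1: h(8,52)=(8*31+52)%997=300 h(82,99)=(82*31+99)%997=647 h(80,90)=(80*31+90)%997=576 h(71,71)=(71*31+71)%997=278 -> [300, 647, 576, 278]
  L2: h(300,647)=(300*31+647)%997=974 h(576,278)=(576*31+278)%997=188 -> [974, 188]
  L3: h(974,188)=(974*31+188)%997=472 -> [472]
  root = 472 != target 485
Candidate B: set leaf[4] = 20 -> leaves = [8, 52, 82, 99, 20, 15, 71]
  L0: [8, 52, 82, 99, 20, 15, 71]
  L1: h(8,52)=(8*31+52)%997=300 h(82,99)=(82*31+99)%997=647 h(20,15)=(20*31+15)%997=635 h(71,71)=(71*31+71)%997=278 -> [300, 647, 635, 278]
  L2: h(300,647)=(300*31+647)%997=974 h(635,278)=(635*31+278)%997=23 -> [974, 23]
  L3: h(974,23)=(974*31+23)%997=307 -> [307]
  root = 307 != target 485
Candidate C: set leaf[3] = 59 -> leaves = [8, 52, 82, 59, 80, 15, 71]
  L0: [8, 52, 82, 59, 80, 15, 71]
  L1: h(8,52)=(8*31+52)%997=300 h(82,59)=(82*31+59)%997=607 h(80,15)=(80*31+15)%997=501 h(71,71)=(71*31+71)%997=278 -> [300, 607, 501, 278]
  L2: h(300,607)=(300*31+607)%997=934 h(501,278)=(501*31+278)%997=854 -> [934, 854]
  L3: h(934,854)=(934*31+854)%997=895 -> [895]
  root = 895 != target 485
Candidate D: set leaf[0] = 47 -> leaves = [47, 52, 82, 99, 80, 15, 71]
  L0: [47, 52, 82, 99, 80, 15, 71]
  L1: h(47,52)=(47*31+52)%997=512 h(82,99)=(82*31+99)%997=647 h(80,15)=(80*31+15)%997=501 h(71,71)=(71*31+71)%997=278 -> [512, 647, 501, 278]
  L2: h(512,647)=(512*31+647)%997=567 h(501,278)=(501*31+278)%997=854 -> [567, 854]
  L3: h(567,854)=(567*31+854)%997=485 -> [485]
  root = 485 == target 485  ** MATCH **
Candidate D produces the target root.

Answer: D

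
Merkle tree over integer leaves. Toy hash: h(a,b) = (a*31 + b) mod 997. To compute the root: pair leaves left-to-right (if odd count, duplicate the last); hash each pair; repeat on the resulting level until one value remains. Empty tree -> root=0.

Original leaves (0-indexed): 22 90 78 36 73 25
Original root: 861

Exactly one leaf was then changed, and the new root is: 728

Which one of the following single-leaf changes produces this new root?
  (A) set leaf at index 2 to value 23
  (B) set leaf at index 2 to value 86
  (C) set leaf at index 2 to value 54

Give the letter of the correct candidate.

Answer: C

Derivation:
Original leaves: [22, 90, 78, 36, 73, 25]
Target new root: 728
Try each candidate change and compute the resulting root:
Candidate A: set leaf[2] = 23 -> leaves = [22, 90, 23, 36, 73, 25]
  L0: [22, 90, 23, 36, 73, 25]
  L1: h(22,90)=(22*31+90)%997=772 h(23,36)=(23*31+36)%997=749 h(73,25)=(73*31+25)%997=294 -> [772, 749, 294]
  L2: h(772,749)=(772*31+749)%997=753 h(294,294)=(294*31+294)%997=435 -> [753, 435]
  L3: h(753,435)=(753*31+435)%997=847 -> [847]
  root = 847 != target 728
Candidate B: set leaf[2] = 86 -> leaves = [22, 90, 86, 36, 73, 25]
  L0: [22, 90, 86, 36, 73, 25]
  L1: h(22,90)=(22*31+90)%997=772 h(86,36)=(86*31+36)%997=708 h(73,25)=(73*31+25)%997=294 -> [772, 708, 294]
  L2: h(772,708)=(772*31+708)%997=712 h(294,294)=(294*31+294)%997=435 -> [712, 435]
  L3: h(712,435)=(712*31+435)%997=573 -> [573]
  root = 573 != target 728
Candidate C: set leaf[2] = 54 -> leaves = [22, 90, 54, 36, 73, 25]
  L0: [22, 90, 54, 36, 73, 25]
  L1: h(22,90)=(22*31+90)%997=772 h(54,36)=(54*31+36)%997=713 h(73,25)=(73*31+25)%997=294 -> [772, 713, 294]
  L2: h(772,713)=(772*31+713)%997=717 h(294,294)=(294*31+294)%997=435 -> [717, 435]
  L3: h(717,435)=(717*31+435)%997=728 -> [728]
  root = 728 == target 728  ** MATCH **
Candidate C produces the target root.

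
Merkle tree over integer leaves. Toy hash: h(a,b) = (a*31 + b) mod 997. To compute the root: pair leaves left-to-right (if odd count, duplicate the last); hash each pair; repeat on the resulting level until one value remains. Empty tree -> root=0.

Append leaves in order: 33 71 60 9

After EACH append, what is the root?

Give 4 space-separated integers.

Answer: 33 97 939 888

Derivation:
After append 33 (leaves=[33]):
  L0: [33]
  root=33
After append 71 (leaves=[33, 71]):
  L0: [33, 71]
  L1: h(33,71)=(33*31+71)%997=97 -> [97]
  root=97
After append 60 (leaves=[33, 71, 60]):
  L0: [33, 71, 60]
  L1: h(33,71)=(33*31+71)%997=97 h(60,60)=(60*31+60)%997=923 -> [97, 923]
  L2: h(97,923)=(97*31+923)%997=939 -> [939]
  root=939
After append 9 (leaves=[33, 71, 60, 9]):
  L0: [33, 71, 60, 9]
  L1: h(33,71)=(33*31+71)%997=97 h(60,9)=(60*31+9)%997=872 -> [97, 872]
  L2: h(97,872)=(97*31+872)%997=888 -> [888]
  root=888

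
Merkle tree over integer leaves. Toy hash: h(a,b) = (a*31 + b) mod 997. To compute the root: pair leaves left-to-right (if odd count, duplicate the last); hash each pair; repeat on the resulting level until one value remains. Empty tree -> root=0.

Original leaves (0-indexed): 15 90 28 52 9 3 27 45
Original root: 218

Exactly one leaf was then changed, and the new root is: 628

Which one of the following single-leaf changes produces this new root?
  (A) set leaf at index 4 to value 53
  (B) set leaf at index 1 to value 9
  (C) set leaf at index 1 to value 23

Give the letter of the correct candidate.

Original leaves: [15, 90, 28, 52, 9, 3, 27, 45]
Target new root: 628
Try each candidate change and compute the resulting root:
Candidate A: set leaf[4] = 53 -> leaves = [15, 90, 28, 52, 53, 3, 27, 45]
  L0: [15, 90, 28, 52, 53, 3, 27, 45]
  L1: h(15,90)=(15*31+90)%997=555 h(28,52)=(28*31+52)%997=920 h(53,3)=(53*31+3)%997=649 h(27,45)=(27*31+45)%997=882 -> [555, 920, 649, 882]
  L2: h(555,920)=(555*31+920)%997=179 h(649,882)=(649*31+882)%997=64 -> [179, 64]
  L3: h(179,64)=(179*31+64)%997=628 -> [628]
  root = 628 == target 628  ** MATCH **
Candidate B: set leaf[1] = 9 -> leaves = [15, 9, 28, 52, 9, 3, 27, 45]
  L0: [15, 9, 28, 52, 9, 3, 27, 45]
  L1: h(15,9)=(15*31+9)%997=474 h(28,52)=(28*31+52)%997=920 h(9,3)=(9*31+3)%997=282 h(27,45)=(27*31+45)%997=882 -> [474, 920, 282, 882]
  L2: h(474,920)=(474*31+920)%997=659 h(282,882)=(282*31+882)%997=651 -> [659, 651]
  L3: h(659,651)=(659*31+651)%997=143 -> [143]
  root = 143 != target 628
Candidate C: set leaf[1] = 23 -> leaves = [15, 23, 28, 52, 9, 3, 27, 45]
  L0: [15, 23, 28, 52, 9, 3, 27, 45]
  L1: h(15,23)=(15*31+23)%997=488 h(28,52)=(28*31+52)%997=920 h(9,3)=(9*31+3)%997=282 h(27,45)=(27*31+45)%997=882 -> [488, 920, 282, 882]
  L2: h(488,920)=(488*31+920)%997=96 h(282,882)=(282*31+882)%997=651 -> [96, 651]
  L3: h(96,651)=(96*31+651)%997=636 -> [636]
  root = 636 != target 628
Candidate A produces the target root.

Answer: A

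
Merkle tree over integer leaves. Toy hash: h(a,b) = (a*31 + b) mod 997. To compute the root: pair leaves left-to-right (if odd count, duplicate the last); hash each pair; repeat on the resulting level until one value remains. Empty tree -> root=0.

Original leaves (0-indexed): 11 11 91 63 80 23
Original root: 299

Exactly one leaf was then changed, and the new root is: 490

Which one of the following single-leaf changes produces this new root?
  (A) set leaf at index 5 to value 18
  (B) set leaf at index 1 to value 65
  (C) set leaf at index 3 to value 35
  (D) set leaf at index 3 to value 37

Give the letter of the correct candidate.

Answer: D

Derivation:
Original leaves: [11, 11, 91, 63, 80, 23]
Target new root: 490
Try each candidate change and compute the resulting root:
Candidate A: set leaf[5] = 18 -> leaves = [11, 11, 91, 63, 80, 18]
  L0: [11, 11, 91, 63, 80, 18]
  L1: h(11,11)=(11*31+11)%997=352 h(91,63)=(91*31+63)%997=890 h(80,18)=(80*31+18)%997=504 -> [352, 890, 504]
  L2: h(352,890)=(352*31+890)%997=835 h(504,504)=(504*31+504)%997=176 -> [835, 176]
  L3: h(835,176)=(835*31+176)%997=139 -> [139]
  root = 139 != target 490
Candidate B: set leaf[1] = 65 -> leaves = [11, 65, 91, 63, 80, 23]
  L0: [11, 65, 91, 63, 80, 23]
  L1: h(11,65)=(11*31+65)%997=406 h(91,63)=(91*31+63)%997=890 h(80,23)=(80*31+23)%997=509 -> [406, 890, 509]
  L2: h(406,890)=(406*31+890)%997=515 h(509,509)=(509*31+509)%997=336 -> [515, 336]
  L3: h(515,336)=(515*31+336)%997=349 -> [349]
  root = 349 != target 490
Candidate C: set leaf[3] = 35 -> leaves = [11, 11, 91, 35, 80, 23]
  L0: [11, 11, 91, 35, 80, 23]
  L1: h(11,11)=(11*31+11)%997=352 h(91,35)=(91*31+35)%997=862 h(80,23)=(80*31+23)%997=509 -> [352, 862, 509]
  L2: h(352,862)=(352*31+862)%997=807 h(509,509)=(509*31+509)%997=336 -> [807, 336]
  L3: h(807,336)=(807*31+336)%997=428 -> [428]
  root = 428 != target 490
Candidate D: set leaf[3] = 37 -> leaves = [11, 11, 91, 37, 80, 23]
  L0: [11, 11, 91, 37, 80, 23]
  L1: h(11,11)=(11*31+11)%997=352 h(91,37)=(91*31+37)%997=864 h(80,23)=(80*31+23)%997=509 -> [352, 864, 509]
  L2: h(352,864)=(352*31+864)%997=809 h(509,509)=(509*31+509)%997=336 -> [809, 336]
  L3: h(809,336)=(809*31+336)%997=490 -> [490]
  root = 490 == target 490  ** MATCH **
Candidate D produces the target root.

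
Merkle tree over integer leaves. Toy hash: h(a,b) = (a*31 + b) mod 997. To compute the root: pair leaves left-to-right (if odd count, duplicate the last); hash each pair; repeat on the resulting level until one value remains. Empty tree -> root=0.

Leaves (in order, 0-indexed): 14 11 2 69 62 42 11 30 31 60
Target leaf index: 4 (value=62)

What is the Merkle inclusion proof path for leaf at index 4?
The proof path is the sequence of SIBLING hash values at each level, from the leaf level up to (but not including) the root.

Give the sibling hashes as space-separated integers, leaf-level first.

L0 (leaves): [14, 11, 2, 69, 62, 42, 11, 30, 31, 60], target index=4
L1: h(14,11)=(14*31+11)%997=445 [pair 0] h(2,69)=(2*31+69)%997=131 [pair 1] h(62,42)=(62*31+42)%997=967 [pair 2] h(11,30)=(11*31+30)%997=371 [pair 3] h(31,60)=(31*31+60)%997=24 [pair 4] -> [445, 131, 967, 371, 24]
  Sibling for proof at L0: 42
L2: h(445,131)=(445*31+131)%997=965 [pair 0] h(967,371)=(967*31+371)%997=438 [pair 1] h(24,24)=(24*31+24)%997=768 [pair 2] -> [965, 438, 768]
  Sibling for proof at L1: 371
L3: h(965,438)=(965*31+438)%997=443 [pair 0] h(768,768)=(768*31+768)%997=648 [pair 1] -> [443, 648]
  Sibling for proof at L2: 965
L4: h(443,648)=(443*31+648)%997=423 [pair 0] -> [423]
  Sibling for proof at L3: 648
Root: 423
Proof path (sibling hashes from leaf to root): [42, 371, 965, 648]

Answer: 42 371 965 648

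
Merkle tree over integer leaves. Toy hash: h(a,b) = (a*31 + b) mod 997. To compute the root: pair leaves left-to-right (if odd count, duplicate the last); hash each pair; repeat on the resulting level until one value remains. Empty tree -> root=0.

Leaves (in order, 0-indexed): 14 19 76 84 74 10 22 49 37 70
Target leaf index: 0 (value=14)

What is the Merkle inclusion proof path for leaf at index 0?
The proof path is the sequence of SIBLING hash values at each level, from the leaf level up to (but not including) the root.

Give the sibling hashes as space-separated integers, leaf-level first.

Answer: 19 446 371 955

Derivation:
L0 (leaves): [14, 19, 76, 84, 74, 10, 22, 49, 37, 70], target index=0
L1: h(14,19)=(14*31+19)%997=453 [pair 0] h(76,84)=(76*31+84)%997=446 [pair 1] h(74,10)=(74*31+10)%997=310 [pair 2] h(22,49)=(22*31+49)%997=731 [pair 3] h(37,70)=(37*31+70)%997=220 [pair 4] -> [453, 446, 310, 731, 220]
  Sibling for proof at L0: 19
L2: h(453,446)=(453*31+446)%997=531 [pair 0] h(310,731)=(310*31+731)%997=371 [pair 1] h(220,220)=(220*31+220)%997=61 [pair 2] -> [531, 371, 61]
  Sibling for proof at L1: 446
L3: h(531,371)=(531*31+371)%997=880 [pair 0] h(61,61)=(61*31+61)%997=955 [pair 1] -> [880, 955]
  Sibling for proof at L2: 371
L4: h(880,955)=(880*31+955)%997=319 [pair 0] -> [319]
  Sibling for proof at L3: 955
Root: 319
Proof path (sibling hashes from leaf to root): [19, 446, 371, 955]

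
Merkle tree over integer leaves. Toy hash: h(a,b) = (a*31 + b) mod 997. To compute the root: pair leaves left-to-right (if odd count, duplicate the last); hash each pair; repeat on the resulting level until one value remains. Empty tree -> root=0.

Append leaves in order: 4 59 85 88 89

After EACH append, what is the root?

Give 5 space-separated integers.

After append 4 (leaves=[4]):
  L0: [4]
  root=4
After append 59 (leaves=[4, 59]):
  L0: [4, 59]
  L1: h(4,59)=(4*31+59)%997=183 -> [183]
  root=183
After append 85 (leaves=[4, 59, 85]):
  L0: [4, 59, 85]
  L1: h(4,59)=(4*31+59)%997=183 h(85,85)=(85*31+85)%997=726 -> [183, 726]
  L2: h(183,726)=(183*31+726)%997=417 -> [417]
  root=417
After append 88 (leaves=[4, 59, 85, 88]):
  L0: [4, 59, 85, 88]
  L1: h(4,59)=(4*31+59)%997=183 h(85,88)=(85*31+88)%997=729 -> [183, 729]
  L2: h(183,729)=(183*31+729)%997=420 -> [420]
  root=420
After append 89 (leaves=[4, 59, 85, 88, 89]):
  L0: [4, 59, 85, 88, 89]
  L1: h(4,59)=(4*31+59)%997=183 h(85,88)=(85*31+88)%997=729 h(89,89)=(89*31+89)%997=854 -> [183, 729, 854]
  L2: h(183,729)=(183*31+729)%997=420 h(854,854)=(854*31+854)%997=409 -> [420, 409]
  L3: h(420,409)=(420*31+409)%997=468 -> [468]
  root=468

Answer: 4 183 417 420 468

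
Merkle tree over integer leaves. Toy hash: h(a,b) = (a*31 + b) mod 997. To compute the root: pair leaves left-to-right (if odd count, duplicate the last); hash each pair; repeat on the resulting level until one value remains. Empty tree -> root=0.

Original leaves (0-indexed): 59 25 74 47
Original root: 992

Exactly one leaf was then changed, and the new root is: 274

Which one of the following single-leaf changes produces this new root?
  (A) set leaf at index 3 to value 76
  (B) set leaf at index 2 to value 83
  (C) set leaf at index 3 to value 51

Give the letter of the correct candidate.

Original leaves: [59, 25, 74, 47]
Target new root: 274
Try each candidate change and compute the resulting root:
Candidate A: set leaf[3] = 76 -> leaves = [59, 25, 74, 76]
  L0: [59, 25, 74, 76]
  L1: h(59,25)=(59*31+25)%997=857 h(74,76)=(74*31+76)%997=376 -> [857, 376]
  L2: h(857,376)=(857*31+376)%997=24 -> [24]
  root = 24 != target 274
Candidate B: set leaf[2] = 83 -> leaves = [59, 25, 83, 47]
  L0: [59, 25, 83, 47]
  L1: h(59,25)=(59*31+25)%997=857 h(83,47)=(83*31+47)%997=626 -> [857, 626]
  L2: h(857,626)=(857*31+626)%997=274 -> [274]
  root = 274 == target 274  ** MATCH **
Candidate C: set leaf[3] = 51 -> leaves = [59, 25, 74, 51]
  L0: [59, 25, 74, 51]
  L1: h(59,25)=(59*31+25)%997=857 h(74,51)=(74*31+51)%997=351 -> [857, 351]
  L2: h(857,351)=(857*31+351)%997=996 -> [996]
  root = 996 != target 274
Candidate B produces the target root.

Answer: B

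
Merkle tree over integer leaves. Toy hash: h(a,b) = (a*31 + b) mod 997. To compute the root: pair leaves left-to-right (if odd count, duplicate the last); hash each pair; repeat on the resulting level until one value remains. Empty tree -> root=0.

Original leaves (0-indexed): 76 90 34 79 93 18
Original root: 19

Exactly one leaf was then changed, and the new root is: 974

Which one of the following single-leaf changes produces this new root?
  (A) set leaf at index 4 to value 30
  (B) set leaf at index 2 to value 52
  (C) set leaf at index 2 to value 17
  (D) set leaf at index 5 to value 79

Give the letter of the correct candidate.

Answer: D

Derivation:
Original leaves: [76, 90, 34, 79, 93, 18]
Target new root: 974
Try each candidate change and compute the resulting root:
Candidate A: set leaf[4] = 30 -> leaves = [76, 90, 34, 79, 30, 18]
  L0: [76, 90, 34, 79, 30, 18]
  L1: h(76,90)=(76*31+90)%997=452 h(34,79)=(34*31+79)%997=136 h(30,18)=(30*31+18)%997=948 -> [452, 136, 948]
  L2: h(452,136)=(452*31+136)%997=190 h(948,948)=(948*31+948)%997=426 -> [190, 426]
  L3: h(190,426)=(190*31+426)%997=334 -> [334]
  root = 334 != target 974
Candidate B: set leaf[2] = 52 -> leaves = [76, 90, 52, 79, 93, 18]
  L0: [76, 90, 52, 79, 93, 18]
  L1: h(76,90)=(76*31+90)%997=452 h(52,79)=(52*31+79)%997=694 h(93,18)=(93*31+18)%997=907 -> [452, 694, 907]
  L2: h(452,694)=(452*31+694)%997=748 h(907,907)=(907*31+907)%997=111 -> [748, 111]
  L3: h(748,111)=(748*31+111)%997=368 -> [368]
  root = 368 != target 974
Candidate C: set leaf[2] = 17 -> leaves = [76, 90, 17, 79, 93, 18]
  L0: [76, 90, 17, 79, 93, 18]
  L1: h(76,90)=(76*31+90)%997=452 h(17,79)=(17*31+79)%997=606 h(93,18)=(93*31+18)%997=907 -> [452, 606, 907]
  L2: h(452,606)=(452*31+606)%997=660 h(907,907)=(907*31+907)%997=111 -> [660, 111]
  L3: h(660,111)=(660*31+111)%997=631 -> [631]
  root = 631 != target 974
Candidate D: set leaf[5] = 79 -> leaves = [76, 90, 34, 79, 93, 79]
  L0: [76, 90, 34, 79, 93, 79]
  L1: h(76,90)=(76*31+90)%997=452 h(34,79)=(34*31+79)%997=136 h(93,79)=(93*31+79)%997=968 -> [452, 136, 968]
  L2: h(452,136)=(452*31+136)%997=190 h(968,968)=(968*31+968)%997=69 -> [190, 69]
  L3: h(190,69)=(190*31+69)%997=974 -> [974]
  root = 974 == target 974  ** MATCH **
Candidate D produces the target root.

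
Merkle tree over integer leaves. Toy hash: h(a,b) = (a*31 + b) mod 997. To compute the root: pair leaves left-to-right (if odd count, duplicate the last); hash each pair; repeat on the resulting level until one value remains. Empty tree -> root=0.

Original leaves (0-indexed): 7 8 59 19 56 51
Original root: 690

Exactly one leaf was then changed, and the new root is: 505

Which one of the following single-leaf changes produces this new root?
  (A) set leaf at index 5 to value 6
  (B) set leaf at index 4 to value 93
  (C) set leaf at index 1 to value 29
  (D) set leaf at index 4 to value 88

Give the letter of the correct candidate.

Original leaves: [7, 8, 59, 19, 56, 51]
Target new root: 505
Try each candidate change and compute the resulting root:
Candidate A: set leaf[5] = 6 -> leaves = [7, 8, 59, 19, 56, 6]
  L0: [7, 8, 59, 19, 56, 6]
  L1: h(7,8)=(7*31+8)%997=225 h(59,19)=(59*31+19)%997=851 h(56,6)=(56*31+6)%997=745 -> [225, 851, 745]
  L2: h(225,851)=(225*31+851)%997=847 h(745,745)=(745*31+745)%997=909 -> [847, 909]
  L3: h(847,909)=(847*31+909)%997=247 -> [247]
  root = 247 != target 505
Candidate B: set leaf[4] = 93 -> leaves = [7, 8, 59, 19, 93, 51]
  L0: [7, 8, 59, 19, 93, 51]
  L1: h(7,8)=(7*31+8)%997=225 h(59,19)=(59*31+19)%997=851 h(93,51)=(93*31+51)%997=940 -> [225, 851, 940]
  L2: h(225,851)=(225*31+851)%997=847 h(940,940)=(940*31+940)%997=170 -> [847, 170]
  L3: h(847,170)=(847*31+170)%997=505 -> [505]
  root = 505 == target 505  ** MATCH **
Candidate C: set leaf[1] = 29 -> leaves = [7, 29, 59, 19, 56, 51]
  L0: [7, 29, 59, 19, 56, 51]
  L1: h(7,29)=(7*31+29)%997=246 h(59,19)=(59*31+19)%997=851 h(56,51)=(56*31+51)%997=790 -> [246, 851, 790]
  L2: h(246,851)=(246*31+851)%997=501 h(790,790)=(790*31+790)%997=355 -> [501, 355]
  L3: h(501,355)=(501*31+355)%997=931 -> [931]
  root = 931 != target 505
Candidate D: set leaf[4] = 88 -> leaves = [7, 8, 59, 19, 88, 51]
  L0: [7, 8, 59, 19, 88, 51]
  L1: h(7,8)=(7*31+8)%997=225 h(59,19)=(59*31+19)%997=851 h(88,51)=(88*31+51)%997=785 -> [225, 851, 785]
  L2: h(225,851)=(225*31+851)%997=847 h(785,785)=(785*31+785)%997=195 -> [847, 195]
  L3: h(847,195)=(847*31+195)%997=530 -> [530]
  root = 530 != target 505
Candidate B produces the target root.

Answer: B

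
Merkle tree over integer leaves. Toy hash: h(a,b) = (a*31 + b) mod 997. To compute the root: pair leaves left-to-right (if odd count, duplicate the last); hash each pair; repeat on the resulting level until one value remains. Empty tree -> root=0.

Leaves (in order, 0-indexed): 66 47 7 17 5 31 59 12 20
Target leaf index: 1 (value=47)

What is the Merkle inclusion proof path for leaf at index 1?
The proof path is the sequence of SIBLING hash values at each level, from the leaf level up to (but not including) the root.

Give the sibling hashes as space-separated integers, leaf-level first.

Answer: 66 234 628 331

Derivation:
L0 (leaves): [66, 47, 7, 17, 5, 31, 59, 12, 20], target index=1
L1: h(66,47)=(66*31+47)%997=99 [pair 0] h(7,17)=(7*31+17)%997=234 [pair 1] h(5,31)=(5*31+31)%997=186 [pair 2] h(59,12)=(59*31+12)%997=844 [pair 3] h(20,20)=(20*31+20)%997=640 [pair 4] -> [99, 234, 186, 844, 640]
  Sibling for proof at L0: 66
L2: h(99,234)=(99*31+234)%997=312 [pair 0] h(186,844)=(186*31+844)%997=628 [pair 1] h(640,640)=(640*31+640)%997=540 [pair 2] -> [312, 628, 540]
  Sibling for proof at L1: 234
L3: h(312,628)=(312*31+628)%997=330 [pair 0] h(540,540)=(540*31+540)%997=331 [pair 1] -> [330, 331]
  Sibling for proof at L2: 628
L4: h(330,331)=(330*31+331)%997=591 [pair 0] -> [591]
  Sibling for proof at L3: 331
Root: 591
Proof path (sibling hashes from leaf to root): [66, 234, 628, 331]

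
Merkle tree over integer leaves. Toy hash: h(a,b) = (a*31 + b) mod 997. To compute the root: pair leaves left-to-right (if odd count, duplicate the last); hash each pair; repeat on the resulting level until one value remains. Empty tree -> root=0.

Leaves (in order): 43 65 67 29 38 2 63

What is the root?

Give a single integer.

Answer: 713

Derivation:
L0: [43, 65, 67, 29, 38, 2, 63]
L1: h(43,65)=(43*31+65)%997=401 h(67,29)=(67*31+29)%997=112 h(38,2)=(38*31+2)%997=183 h(63,63)=(63*31+63)%997=22 -> [401, 112, 183, 22]
L2: h(401,112)=(401*31+112)%997=579 h(183,22)=(183*31+22)%997=710 -> [579, 710]
L3: h(579,710)=(579*31+710)%997=713 -> [713]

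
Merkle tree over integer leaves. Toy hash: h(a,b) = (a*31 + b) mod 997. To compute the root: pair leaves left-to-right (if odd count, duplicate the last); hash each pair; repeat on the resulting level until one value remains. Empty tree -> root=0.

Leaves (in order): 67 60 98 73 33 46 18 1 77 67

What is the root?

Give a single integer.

Answer: 835

Derivation:
L0: [67, 60, 98, 73, 33, 46, 18, 1, 77, 67]
L1: h(67,60)=(67*31+60)%997=143 h(98,73)=(98*31+73)%997=120 h(33,46)=(33*31+46)%997=72 h(18,1)=(18*31+1)%997=559 h(77,67)=(77*31+67)%997=460 -> [143, 120, 72, 559, 460]
L2: h(143,120)=(143*31+120)%997=565 h(72,559)=(72*31+559)%997=797 h(460,460)=(460*31+460)%997=762 -> [565, 797, 762]
L3: h(565,797)=(565*31+797)%997=366 h(762,762)=(762*31+762)%997=456 -> [366, 456]
L4: h(366,456)=(366*31+456)%997=835 -> [835]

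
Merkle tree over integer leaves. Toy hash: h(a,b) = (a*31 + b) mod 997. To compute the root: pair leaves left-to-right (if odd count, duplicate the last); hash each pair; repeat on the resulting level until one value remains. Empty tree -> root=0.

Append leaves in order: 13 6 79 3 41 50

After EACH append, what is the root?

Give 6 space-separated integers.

Answer: 13 409 252 176 581 869

Derivation:
After append 13 (leaves=[13]):
  L0: [13]
  root=13
After append 6 (leaves=[13, 6]):
  L0: [13, 6]
  L1: h(13,6)=(13*31+6)%997=409 -> [409]
  root=409
After append 79 (leaves=[13, 6, 79]):
  L0: [13, 6, 79]
  L1: h(13,6)=(13*31+6)%997=409 h(79,79)=(79*31+79)%997=534 -> [409, 534]
  L2: h(409,534)=(409*31+534)%997=252 -> [252]
  root=252
After append 3 (leaves=[13, 6, 79, 3]):
  L0: [13, 6, 79, 3]
  L1: h(13,6)=(13*31+6)%997=409 h(79,3)=(79*31+3)%997=458 -> [409, 458]
  L2: h(409,458)=(409*31+458)%997=176 -> [176]
  root=176
After append 41 (leaves=[13, 6, 79, 3, 41]):
  L0: [13, 6, 79, 3, 41]
  L1: h(13,6)=(13*31+6)%997=409 h(79,3)=(79*31+3)%997=458 h(41,41)=(41*31+41)%997=315 -> [409, 458, 315]
  L2: h(409,458)=(409*31+458)%997=176 h(315,315)=(315*31+315)%997=110 -> [176, 110]
  L3: h(176,110)=(176*31+110)%997=581 -> [581]
  root=581
After append 50 (leaves=[13, 6, 79, 3, 41, 50]):
  L0: [13, 6, 79, 3, 41, 50]
  L1: h(13,6)=(13*31+6)%997=409 h(79,3)=(79*31+3)%997=458 h(41,50)=(41*31+50)%997=324 -> [409, 458, 324]
  L2: h(409,458)=(409*31+458)%997=176 h(324,324)=(324*31+324)%997=398 -> [176, 398]
  L3: h(176,398)=(176*31+398)%997=869 -> [869]
  root=869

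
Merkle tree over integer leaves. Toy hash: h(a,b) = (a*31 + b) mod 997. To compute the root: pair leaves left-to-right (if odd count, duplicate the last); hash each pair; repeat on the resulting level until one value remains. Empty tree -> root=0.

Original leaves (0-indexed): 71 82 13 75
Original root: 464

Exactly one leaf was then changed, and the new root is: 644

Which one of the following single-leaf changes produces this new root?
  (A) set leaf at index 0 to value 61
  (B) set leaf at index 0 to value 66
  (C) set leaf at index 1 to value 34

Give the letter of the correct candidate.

Original leaves: [71, 82, 13, 75]
Target new root: 644
Try each candidate change and compute the resulting root:
Candidate A: set leaf[0] = 61 -> leaves = [61, 82, 13, 75]
  L0: [61, 82, 13, 75]
  L1: h(61,82)=(61*31+82)%997=976 h(13,75)=(13*31+75)%997=478 -> [976, 478]
  L2: h(976,478)=(976*31+478)%997=824 -> [824]
  root = 824 != target 644
Candidate B: set leaf[0] = 66 -> leaves = [66, 82, 13, 75]
  L0: [66, 82, 13, 75]
  L1: h(66,82)=(66*31+82)%997=134 h(13,75)=(13*31+75)%997=478 -> [134, 478]
  L2: h(134,478)=(134*31+478)%997=644 -> [644]
  root = 644 == target 644  ** MATCH **
Candidate C: set leaf[1] = 34 -> leaves = [71, 34, 13, 75]
  L0: [71, 34, 13, 75]
  L1: h(71,34)=(71*31+34)%997=241 h(13,75)=(13*31+75)%997=478 -> [241, 478]
  L2: h(241,478)=(241*31+478)%997=970 -> [970]
  root = 970 != target 644
Candidate B produces the target root.

Answer: B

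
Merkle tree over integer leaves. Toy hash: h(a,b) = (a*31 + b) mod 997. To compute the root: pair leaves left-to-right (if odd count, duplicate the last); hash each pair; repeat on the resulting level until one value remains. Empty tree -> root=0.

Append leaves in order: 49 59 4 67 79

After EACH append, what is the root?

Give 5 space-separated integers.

After append 49 (leaves=[49]):
  L0: [49]
  root=49
After append 59 (leaves=[49, 59]):
  L0: [49, 59]
  L1: h(49,59)=(49*31+59)%997=581 -> [581]
  root=581
After append 4 (leaves=[49, 59, 4]):
  L0: [49, 59, 4]
  L1: h(49,59)=(49*31+59)%997=581 h(4,4)=(4*31+4)%997=128 -> [581, 128]
  L2: h(581,128)=(581*31+128)%997=193 -> [193]
  root=193
After append 67 (leaves=[49, 59, 4, 67]):
  L0: [49, 59, 4, 67]
  L1: h(49,59)=(49*31+59)%997=581 h(4,67)=(4*31+67)%997=191 -> [581, 191]
  L2: h(581,191)=(581*31+191)%997=256 -> [256]
  root=256
After append 79 (leaves=[49, 59, 4, 67, 79]):
  L0: [49, 59, 4, 67, 79]
  L1: h(49,59)=(49*31+59)%997=581 h(4,67)=(4*31+67)%997=191 h(79,79)=(79*31+79)%997=534 -> [581, 191, 534]
  L2: h(581,191)=(581*31+191)%997=256 h(534,534)=(534*31+534)%997=139 -> [256, 139]
  L3: h(256,139)=(256*31+139)%997=99 -> [99]
  root=99

Answer: 49 581 193 256 99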